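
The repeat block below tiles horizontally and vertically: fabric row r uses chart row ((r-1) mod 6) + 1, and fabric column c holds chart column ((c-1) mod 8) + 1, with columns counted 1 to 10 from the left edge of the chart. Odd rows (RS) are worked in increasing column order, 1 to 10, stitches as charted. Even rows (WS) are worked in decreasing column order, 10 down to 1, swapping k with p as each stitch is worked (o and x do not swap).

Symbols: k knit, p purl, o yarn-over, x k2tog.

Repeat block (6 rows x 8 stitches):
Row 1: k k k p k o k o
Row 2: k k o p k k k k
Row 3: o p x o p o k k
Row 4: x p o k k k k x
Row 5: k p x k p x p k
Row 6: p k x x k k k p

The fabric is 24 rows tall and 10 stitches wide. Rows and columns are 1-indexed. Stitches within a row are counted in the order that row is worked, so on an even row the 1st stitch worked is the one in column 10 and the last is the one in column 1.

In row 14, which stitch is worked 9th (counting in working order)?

Stitch:
p

Derivation:
Row 14 uses chart row ((14-1) mod 6)+1 = 2. Row 14 is even, so WS.
Chart row 2 tiled across columns 1-10: k k o p k k k k k k
Wrong side: read the tiled row from column 10 down to 1 and exchange k with p (leave o, x).
Row 14 as worked: p p p p p p k o p p
Stitch 9 in working order -> p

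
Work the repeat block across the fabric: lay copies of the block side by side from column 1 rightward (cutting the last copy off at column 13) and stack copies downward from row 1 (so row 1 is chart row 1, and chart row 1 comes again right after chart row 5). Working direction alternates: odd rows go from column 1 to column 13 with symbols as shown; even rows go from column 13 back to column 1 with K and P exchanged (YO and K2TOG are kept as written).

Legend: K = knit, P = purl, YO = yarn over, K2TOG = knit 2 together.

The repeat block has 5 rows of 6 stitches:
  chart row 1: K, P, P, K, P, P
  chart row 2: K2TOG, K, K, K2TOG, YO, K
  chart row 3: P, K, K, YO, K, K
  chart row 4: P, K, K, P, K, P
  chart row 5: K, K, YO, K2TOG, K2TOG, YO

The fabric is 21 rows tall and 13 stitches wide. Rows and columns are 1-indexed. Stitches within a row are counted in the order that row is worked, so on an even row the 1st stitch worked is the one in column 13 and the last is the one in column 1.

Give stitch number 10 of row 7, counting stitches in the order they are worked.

== STITCH ==
K2TOG

Derivation:
Row 7 uses chart row ((7-1) mod 5)+1 = 2. Row 7 is odd, so RS.
Chart row 2 tiled across columns 1-13: K2TOG K K K2TOG YO K K2TOG K K K2TOG YO K K2TOG
RS row: no reversal, no swap; stitch n worked = column n.
Stitch 10 in working order -> K2TOG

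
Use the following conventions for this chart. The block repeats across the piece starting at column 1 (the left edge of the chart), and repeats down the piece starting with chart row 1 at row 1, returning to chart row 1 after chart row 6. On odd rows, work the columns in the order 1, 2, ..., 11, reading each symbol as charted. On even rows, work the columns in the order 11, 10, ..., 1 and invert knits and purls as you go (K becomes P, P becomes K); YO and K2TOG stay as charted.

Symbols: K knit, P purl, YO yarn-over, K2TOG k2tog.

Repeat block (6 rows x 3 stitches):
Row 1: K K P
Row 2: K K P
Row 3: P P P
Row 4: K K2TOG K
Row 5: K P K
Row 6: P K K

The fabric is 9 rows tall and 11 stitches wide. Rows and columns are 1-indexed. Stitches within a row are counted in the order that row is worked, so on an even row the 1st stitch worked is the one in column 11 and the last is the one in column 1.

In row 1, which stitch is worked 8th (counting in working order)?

Row 1 uses chart row ((1-1) mod 6)+1 = 1. Row 1 is odd, so RS.
Chart row 1 tiled across columns 1-11: K K P K K P K K P K K
Right side: take the tiled row as-is (worked left to right from column 1).
Stitch 8 in working order -> K

== STITCH ==
K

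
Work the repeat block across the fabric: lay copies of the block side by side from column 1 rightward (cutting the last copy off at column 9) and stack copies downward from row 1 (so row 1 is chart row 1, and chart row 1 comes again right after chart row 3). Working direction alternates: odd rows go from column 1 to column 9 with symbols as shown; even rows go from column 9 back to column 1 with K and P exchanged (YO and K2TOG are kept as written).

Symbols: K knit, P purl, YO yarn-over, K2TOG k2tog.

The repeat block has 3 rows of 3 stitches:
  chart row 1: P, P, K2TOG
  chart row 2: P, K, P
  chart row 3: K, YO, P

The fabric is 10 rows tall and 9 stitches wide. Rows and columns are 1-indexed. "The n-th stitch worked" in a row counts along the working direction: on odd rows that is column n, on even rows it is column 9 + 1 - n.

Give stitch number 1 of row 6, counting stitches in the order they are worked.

Row 6 uses chart row ((6-1) mod 3)+1 = 3. Row 6 is even, so WS.
Chart row 3 tiled across columns 1-9: K YO P K YO P K YO P
Wrong side: read the tiled row from column 9 down to 1 and exchange K with P (leave YO, K2TOG).
Row 6 as worked: K YO P K YO P K YO P
Counting 1 along the worked row gives K.

== STITCH ==
K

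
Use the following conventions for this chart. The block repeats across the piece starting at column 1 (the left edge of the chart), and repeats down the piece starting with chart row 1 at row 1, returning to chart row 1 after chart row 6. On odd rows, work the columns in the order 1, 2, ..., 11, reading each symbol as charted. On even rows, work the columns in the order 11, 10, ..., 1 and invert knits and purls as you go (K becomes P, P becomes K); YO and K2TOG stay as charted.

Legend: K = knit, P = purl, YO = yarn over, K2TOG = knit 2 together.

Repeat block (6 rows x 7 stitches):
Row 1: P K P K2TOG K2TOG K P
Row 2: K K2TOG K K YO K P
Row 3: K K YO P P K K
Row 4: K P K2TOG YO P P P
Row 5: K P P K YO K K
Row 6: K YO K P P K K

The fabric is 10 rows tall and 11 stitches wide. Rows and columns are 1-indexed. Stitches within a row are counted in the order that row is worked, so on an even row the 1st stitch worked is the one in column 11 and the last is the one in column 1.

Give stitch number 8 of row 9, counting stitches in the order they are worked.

Result:
K

Derivation:
Row 9: (9-1) mod 6 = 2, so use chart row 3. Odd row -> RS.
Chart row 3 tiled across columns 1-11: K K YO P P K K K K YO P
Right side: take the tiled row as-is (worked left to right from column 1).
Stitch 8 in working order -> K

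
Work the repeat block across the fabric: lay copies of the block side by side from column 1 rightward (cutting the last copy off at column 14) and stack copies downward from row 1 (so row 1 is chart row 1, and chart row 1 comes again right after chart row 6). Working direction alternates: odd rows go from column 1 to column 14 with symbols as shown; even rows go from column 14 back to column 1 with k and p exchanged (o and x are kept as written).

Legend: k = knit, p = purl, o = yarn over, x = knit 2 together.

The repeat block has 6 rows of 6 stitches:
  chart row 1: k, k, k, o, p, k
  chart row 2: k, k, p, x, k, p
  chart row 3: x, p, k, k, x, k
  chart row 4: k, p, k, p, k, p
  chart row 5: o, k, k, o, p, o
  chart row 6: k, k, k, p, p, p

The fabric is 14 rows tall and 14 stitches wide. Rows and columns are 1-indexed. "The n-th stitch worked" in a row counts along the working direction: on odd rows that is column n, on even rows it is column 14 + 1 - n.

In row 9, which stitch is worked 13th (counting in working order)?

Result:
x

Derivation:
For row 9: chart row = ((9-1) mod 6) + 1 = 3; this is a RS (odd) row.
Chart row 3 tiled across columns 1-14: x p k k x k x p k k x k x p
RS row: no reversal, no swap; stitch n worked = column n.
The 13th stitch worked is x.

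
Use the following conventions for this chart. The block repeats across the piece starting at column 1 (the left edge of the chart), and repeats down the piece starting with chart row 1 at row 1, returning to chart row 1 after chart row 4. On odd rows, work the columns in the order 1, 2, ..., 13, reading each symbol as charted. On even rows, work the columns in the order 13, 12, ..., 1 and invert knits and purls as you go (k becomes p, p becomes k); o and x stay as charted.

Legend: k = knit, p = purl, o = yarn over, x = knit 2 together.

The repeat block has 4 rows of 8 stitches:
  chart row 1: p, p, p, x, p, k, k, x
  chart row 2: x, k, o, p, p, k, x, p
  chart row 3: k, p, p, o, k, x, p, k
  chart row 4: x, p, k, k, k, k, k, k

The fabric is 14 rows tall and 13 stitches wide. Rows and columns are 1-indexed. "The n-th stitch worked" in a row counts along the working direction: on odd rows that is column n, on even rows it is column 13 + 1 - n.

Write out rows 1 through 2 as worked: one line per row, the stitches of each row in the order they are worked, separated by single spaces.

Result:
p p p x p k k x p p p x p
k k o p x k x p k k o p x

Derivation:
Row 1: chart row 1, RS - tile across columns 1-13 and work as-is.
Row 2: chart row 2, WS - tiled (columns 1-13): x k o p p k x p x k o p p; work from column 13 back to 1 with k<->p swapped.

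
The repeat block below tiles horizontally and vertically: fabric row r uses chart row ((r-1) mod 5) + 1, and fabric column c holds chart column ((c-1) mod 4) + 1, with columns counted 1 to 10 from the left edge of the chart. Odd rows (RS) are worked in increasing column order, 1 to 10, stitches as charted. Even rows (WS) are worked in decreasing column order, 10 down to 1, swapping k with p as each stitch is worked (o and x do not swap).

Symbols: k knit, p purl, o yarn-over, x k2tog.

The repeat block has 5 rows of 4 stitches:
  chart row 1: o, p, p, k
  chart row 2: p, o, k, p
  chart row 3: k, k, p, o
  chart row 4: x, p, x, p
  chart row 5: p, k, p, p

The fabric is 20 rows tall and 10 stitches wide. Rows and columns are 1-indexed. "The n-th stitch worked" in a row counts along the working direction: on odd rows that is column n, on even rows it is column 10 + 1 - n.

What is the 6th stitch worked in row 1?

Row 1: (1-1) mod 5 = 0, so use chart row 1. Odd row -> RS.
Chart row 1 tiled across columns 1-10: o p p k o p p k o p
RS: work column 1 to column 10, symbols as charted — the tiled row is the row as worked.
Stitch 6 in working order -> p

== STITCH ==
p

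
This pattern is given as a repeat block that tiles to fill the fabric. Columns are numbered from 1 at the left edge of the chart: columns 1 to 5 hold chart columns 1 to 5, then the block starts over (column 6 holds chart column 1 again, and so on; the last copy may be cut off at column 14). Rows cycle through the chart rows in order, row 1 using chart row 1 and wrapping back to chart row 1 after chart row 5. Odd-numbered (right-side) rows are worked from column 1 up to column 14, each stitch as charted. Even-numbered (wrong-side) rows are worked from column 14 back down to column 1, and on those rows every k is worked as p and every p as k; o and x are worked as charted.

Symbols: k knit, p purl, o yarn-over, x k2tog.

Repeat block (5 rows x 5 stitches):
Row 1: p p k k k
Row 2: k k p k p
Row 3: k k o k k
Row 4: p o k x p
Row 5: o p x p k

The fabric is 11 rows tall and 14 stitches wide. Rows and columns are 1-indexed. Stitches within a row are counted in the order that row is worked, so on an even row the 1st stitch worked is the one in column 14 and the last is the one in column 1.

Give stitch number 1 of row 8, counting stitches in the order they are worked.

Stitch:
p

Derivation:
Row 8 uses chart row ((8-1) mod 5)+1 = 3. Row 8 is even, so WS.
Chart row 3 tiled across columns 1-14: k k o k k k k o k k k k o k
WS row: flip the tiled sequence (start at column 14) and apply k<->p; o and x stay.
Row 8 as worked: p o p p p p o p p p p o p p
Counting 1 along the worked row gives p.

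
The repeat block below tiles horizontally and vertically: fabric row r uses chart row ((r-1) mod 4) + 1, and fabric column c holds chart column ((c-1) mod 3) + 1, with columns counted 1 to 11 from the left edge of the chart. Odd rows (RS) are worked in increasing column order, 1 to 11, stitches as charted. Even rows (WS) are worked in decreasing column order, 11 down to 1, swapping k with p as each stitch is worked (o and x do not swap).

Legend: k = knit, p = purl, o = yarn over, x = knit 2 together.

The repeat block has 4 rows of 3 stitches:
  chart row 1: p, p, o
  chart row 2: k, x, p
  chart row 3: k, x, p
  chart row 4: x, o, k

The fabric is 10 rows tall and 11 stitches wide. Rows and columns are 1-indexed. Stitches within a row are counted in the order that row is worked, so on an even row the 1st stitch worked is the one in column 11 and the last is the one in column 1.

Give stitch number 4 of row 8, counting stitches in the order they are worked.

== STITCH ==
o

Derivation:
Row 8 uses chart row ((8-1) mod 4)+1 = 4. Row 8 is even, so WS.
Chart row 4 tiled across columns 1-11: x o k x o k x o k x o
Wrong side: read the tiled row from column 11 down to 1 and exchange k with p (leave o, x).
Row 8 as worked: o x p o x p o x p o x
Stitch 4 in working order -> o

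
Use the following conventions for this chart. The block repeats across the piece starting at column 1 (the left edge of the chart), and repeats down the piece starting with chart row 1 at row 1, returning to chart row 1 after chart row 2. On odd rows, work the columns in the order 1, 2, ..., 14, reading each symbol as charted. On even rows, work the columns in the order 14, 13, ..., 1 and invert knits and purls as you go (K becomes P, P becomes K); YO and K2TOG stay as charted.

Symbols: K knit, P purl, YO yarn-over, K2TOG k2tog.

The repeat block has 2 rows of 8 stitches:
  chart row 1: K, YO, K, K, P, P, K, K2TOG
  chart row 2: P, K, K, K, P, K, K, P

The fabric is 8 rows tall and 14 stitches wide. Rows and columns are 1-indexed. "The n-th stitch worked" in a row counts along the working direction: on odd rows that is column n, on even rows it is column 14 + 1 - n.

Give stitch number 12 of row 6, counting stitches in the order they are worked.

Row 6 uses chart row ((6-1) mod 2)+1 = 2. Row 6 is even, so WS.
Chart row 2 tiled across columns 1-14: P K K K P K K P P K K K P K
Wrong side: read the tiled row from column 14 down to 1 and exchange K with P (leave YO, K2TOG).
Row 6 as worked: P K P P P K K P P K P P P K
The 12th stitch worked is P.

Stitch:
P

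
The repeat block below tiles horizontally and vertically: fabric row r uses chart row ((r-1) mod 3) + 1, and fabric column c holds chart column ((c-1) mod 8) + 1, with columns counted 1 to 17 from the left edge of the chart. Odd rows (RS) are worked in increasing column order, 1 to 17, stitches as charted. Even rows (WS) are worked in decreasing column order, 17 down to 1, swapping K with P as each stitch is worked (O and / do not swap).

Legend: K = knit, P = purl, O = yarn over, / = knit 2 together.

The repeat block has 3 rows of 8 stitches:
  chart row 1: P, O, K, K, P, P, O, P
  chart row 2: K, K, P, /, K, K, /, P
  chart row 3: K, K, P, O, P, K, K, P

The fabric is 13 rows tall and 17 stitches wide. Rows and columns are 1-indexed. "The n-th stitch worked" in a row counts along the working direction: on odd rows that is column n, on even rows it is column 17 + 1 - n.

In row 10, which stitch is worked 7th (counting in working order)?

== STITCH ==
P

Derivation:
Row 10 uses chart row ((10-1) mod 3)+1 = 1. Row 10 is even, so WS.
Chart row 1 tiled across columns 1-17: P O K K P P O P P O K K P P O P P
Wrong side: read the tiled row from column 17 down to 1 and exchange K with P (leave O, /).
Row 10 as worked: K K O K K P P O K K O K K P P O K
Counting 7 along the worked row gives P.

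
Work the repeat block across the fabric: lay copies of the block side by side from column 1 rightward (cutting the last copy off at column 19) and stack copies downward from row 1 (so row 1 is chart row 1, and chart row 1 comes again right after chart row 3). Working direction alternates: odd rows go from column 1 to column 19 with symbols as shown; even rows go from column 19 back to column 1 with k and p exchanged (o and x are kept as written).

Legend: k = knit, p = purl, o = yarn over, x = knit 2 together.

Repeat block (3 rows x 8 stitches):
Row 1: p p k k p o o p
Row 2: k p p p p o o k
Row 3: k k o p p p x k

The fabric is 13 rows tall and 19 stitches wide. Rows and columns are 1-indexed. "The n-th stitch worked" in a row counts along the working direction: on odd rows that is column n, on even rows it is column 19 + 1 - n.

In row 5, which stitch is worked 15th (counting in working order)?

== STITCH ==
o

Derivation:
For row 5: chart row = ((5-1) mod 3) + 1 = 2; this is a RS (odd) row.
Chart row 2 tiled across columns 1-19: k p p p p o o k k p p p p o o k k p p
Right side: take the tiled row as-is (worked left to right from column 1).
The 15th stitch worked is o.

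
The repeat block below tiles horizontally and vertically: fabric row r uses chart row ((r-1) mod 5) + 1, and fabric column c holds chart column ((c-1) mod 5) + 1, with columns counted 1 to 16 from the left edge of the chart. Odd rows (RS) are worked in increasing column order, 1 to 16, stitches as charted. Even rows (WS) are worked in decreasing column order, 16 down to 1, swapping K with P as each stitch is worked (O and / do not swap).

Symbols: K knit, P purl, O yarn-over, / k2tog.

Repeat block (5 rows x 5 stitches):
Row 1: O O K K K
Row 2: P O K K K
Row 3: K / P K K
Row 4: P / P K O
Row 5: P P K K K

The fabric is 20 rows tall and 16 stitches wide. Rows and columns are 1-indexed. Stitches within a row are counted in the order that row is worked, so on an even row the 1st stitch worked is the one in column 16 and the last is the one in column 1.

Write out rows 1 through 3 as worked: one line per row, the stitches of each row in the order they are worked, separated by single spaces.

== ROWS AS WORKED ==
O O K K K O O K K K O O K K K O
K P P P O K P P P O K P P P O K
K / P K K K / P K K K / P K K K

Derivation:
Row 1: chart row 1, RS - tile across columns 1-16 and work as-is.
Row 2: chart row 2, WS - tiled (columns 1-16): P O K K K P O K K K P O K K K P; work from column 16 back to 1 with K<->P swapped.
Row 3: chart row 3, RS - tile across columns 1-16 and work as-is.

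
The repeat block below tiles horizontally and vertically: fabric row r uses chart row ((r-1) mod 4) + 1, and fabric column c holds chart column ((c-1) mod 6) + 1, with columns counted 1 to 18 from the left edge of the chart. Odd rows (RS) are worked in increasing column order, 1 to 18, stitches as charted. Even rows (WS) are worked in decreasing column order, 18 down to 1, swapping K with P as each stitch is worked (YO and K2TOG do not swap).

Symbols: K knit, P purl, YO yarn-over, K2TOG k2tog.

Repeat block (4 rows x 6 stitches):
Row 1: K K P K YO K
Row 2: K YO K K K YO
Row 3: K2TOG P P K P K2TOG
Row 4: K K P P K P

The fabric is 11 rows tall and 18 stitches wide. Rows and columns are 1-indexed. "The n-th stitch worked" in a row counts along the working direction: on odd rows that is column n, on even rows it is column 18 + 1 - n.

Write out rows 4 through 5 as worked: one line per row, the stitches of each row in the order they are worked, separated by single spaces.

Result:
K P K K P P K P K K P P K P K K P P
K K P K YO K K K P K YO K K K P K YO K

Derivation:
Row 4: chart row 4, WS - tiled (columns 1-18): K K P P K P K K P P K P K K P P K P; work from column 18 back to 1 with K<->P swapped.
Row 5: chart row 1, RS - tile across columns 1-18 and work as-is.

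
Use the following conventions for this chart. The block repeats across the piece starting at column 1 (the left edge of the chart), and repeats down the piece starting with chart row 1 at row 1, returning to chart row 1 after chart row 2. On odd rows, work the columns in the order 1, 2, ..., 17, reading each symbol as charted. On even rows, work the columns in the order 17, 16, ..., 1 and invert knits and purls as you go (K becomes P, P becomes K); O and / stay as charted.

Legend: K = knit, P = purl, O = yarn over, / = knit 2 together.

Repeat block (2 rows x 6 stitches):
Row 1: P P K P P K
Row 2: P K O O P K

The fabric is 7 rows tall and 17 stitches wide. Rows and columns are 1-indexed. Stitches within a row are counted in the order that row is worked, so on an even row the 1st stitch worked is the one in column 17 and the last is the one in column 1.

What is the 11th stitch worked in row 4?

Result:
K

Derivation:
For row 4: chart row = ((4-1) mod 2) + 1 = 2; this is a WS (even) row.
Chart row 2 tiled across columns 1-17: P K O O P K P K O O P K P K O O P
WS: work from column 17 back to column 1 (reverse the tiled row), swapping K<->P (O and / unchanged).
Row 4 as worked: K O O P K P K O O P K P K O O P K
Stitch 11 in working order -> K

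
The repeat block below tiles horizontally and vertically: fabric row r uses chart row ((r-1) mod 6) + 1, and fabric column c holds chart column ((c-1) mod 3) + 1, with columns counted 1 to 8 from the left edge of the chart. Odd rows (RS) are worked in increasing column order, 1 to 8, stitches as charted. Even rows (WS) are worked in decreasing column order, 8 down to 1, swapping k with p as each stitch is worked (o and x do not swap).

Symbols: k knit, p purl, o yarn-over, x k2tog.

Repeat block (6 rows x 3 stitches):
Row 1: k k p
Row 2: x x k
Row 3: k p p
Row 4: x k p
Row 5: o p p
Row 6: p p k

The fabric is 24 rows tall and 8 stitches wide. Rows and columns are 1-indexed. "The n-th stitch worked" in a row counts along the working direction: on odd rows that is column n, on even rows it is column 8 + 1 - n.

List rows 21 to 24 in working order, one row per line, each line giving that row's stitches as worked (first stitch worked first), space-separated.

Row 21: chart row 3, RS - tile across columns 1-8 and work as-is.
Row 22: chart row 4, WS - tiled (columns 1-8): x k p x k p x k; work from column 8 back to 1 with k<->p swapped.
Row 23: chart row 5, RS - tile across columns 1-8 and work as-is.
Row 24: chart row 6, WS - tiled (columns 1-8): p p k p p k p p; work from column 8 back to 1 with k<->p swapped.

== ROWS AS WORKED ==
k p p k p p k p
p x k p x k p x
o p p o p p o p
k k p k k p k k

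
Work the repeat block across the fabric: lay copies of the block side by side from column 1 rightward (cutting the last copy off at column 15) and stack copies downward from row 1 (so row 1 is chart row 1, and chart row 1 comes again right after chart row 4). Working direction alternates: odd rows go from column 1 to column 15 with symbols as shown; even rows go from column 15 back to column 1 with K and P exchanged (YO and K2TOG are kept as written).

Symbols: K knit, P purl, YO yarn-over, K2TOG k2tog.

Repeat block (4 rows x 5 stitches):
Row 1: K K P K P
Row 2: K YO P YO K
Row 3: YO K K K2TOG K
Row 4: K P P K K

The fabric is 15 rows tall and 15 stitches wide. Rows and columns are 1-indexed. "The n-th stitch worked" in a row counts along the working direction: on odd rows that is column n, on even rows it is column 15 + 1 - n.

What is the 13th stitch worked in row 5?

For row 5: chart row = ((5-1) mod 4) + 1 = 1; this is a RS (odd) row.
Chart row 1 tiled across columns 1-15: K K P K P K K P K P K K P K P
RS row: no reversal, no swap; stitch n worked = column n.
The 13th stitch worked is P.

== STITCH ==
P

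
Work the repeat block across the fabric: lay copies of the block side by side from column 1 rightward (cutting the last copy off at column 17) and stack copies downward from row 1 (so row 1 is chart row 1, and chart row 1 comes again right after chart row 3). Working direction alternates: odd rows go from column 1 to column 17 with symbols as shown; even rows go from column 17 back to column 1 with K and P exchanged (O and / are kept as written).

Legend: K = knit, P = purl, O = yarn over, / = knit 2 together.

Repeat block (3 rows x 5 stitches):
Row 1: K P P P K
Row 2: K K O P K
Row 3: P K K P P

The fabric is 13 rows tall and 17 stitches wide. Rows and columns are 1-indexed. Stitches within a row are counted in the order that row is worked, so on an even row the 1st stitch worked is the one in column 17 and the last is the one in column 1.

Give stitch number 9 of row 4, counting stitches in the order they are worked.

== STITCH ==
K

Derivation:
Row 4: (4-1) mod 3 = 0, so use chart row 1. Even row -> WS.
Chart row 1 tiled across columns 1-17: K P P P K K P P P K K P P P K K P
WS row: flip the tiled sequence (start at column 17) and apply K<->P; O and / stay.
Row 4 as worked: K P P K K K P P K K K P P K K K P
Stitch 9 in working order -> K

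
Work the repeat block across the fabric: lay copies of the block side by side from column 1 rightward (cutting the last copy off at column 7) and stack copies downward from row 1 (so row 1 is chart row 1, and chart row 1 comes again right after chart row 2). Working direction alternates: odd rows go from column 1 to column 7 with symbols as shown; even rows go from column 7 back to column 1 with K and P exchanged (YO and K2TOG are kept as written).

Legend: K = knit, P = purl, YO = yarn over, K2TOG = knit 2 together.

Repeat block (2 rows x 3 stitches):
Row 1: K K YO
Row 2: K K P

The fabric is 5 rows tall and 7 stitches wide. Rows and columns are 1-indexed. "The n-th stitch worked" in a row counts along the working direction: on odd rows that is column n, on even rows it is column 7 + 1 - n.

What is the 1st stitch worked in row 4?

Row 4: (4-1) mod 2 = 1, so use chart row 2. Even row -> WS.
Chart row 2 tiled across columns 1-7: K K P K K P K
Wrong side: read the tiled row from column 7 down to 1 and exchange K with P (leave YO, K2TOG).
Row 4 as worked: P K P P K P P
Stitch 1 in working order -> P

Stitch:
P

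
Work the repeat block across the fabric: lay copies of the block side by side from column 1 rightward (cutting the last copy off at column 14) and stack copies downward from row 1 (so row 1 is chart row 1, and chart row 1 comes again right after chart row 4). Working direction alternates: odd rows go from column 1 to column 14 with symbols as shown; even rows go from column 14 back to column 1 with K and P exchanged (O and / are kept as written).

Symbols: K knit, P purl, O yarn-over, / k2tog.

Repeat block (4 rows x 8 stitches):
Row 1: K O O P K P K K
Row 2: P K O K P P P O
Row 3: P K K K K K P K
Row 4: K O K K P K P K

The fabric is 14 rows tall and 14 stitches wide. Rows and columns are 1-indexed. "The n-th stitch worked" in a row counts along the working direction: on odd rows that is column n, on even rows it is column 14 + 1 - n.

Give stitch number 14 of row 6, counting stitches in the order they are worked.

Stitch:
K

Derivation:
Row 6: (6-1) mod 4 = 1, so use chart row 2. Even row -> WS.
Chart row 2 tiled across columns 1-14: P K O K P P P O P K O K P P
Wrong side: read the tiled row from column 14 down to 1 and exchange K with P (leave O, /).
Row 6 as worked: K K P O P K O K K K P O P K
Counting 14 along the worked row gives K.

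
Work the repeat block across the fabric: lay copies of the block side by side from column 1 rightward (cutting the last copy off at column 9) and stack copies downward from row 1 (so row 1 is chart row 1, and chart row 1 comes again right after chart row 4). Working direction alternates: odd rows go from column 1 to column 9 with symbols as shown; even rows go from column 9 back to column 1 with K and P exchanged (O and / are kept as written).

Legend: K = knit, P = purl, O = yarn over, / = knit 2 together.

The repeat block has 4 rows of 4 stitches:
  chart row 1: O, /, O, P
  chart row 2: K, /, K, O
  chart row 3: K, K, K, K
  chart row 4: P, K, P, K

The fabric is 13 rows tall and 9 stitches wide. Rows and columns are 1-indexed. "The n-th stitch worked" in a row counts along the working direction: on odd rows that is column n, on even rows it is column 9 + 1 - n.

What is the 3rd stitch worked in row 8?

For row 8: chart row = ((8-1) mod 4) + 1 = 4; this is a WS (even) row.
Chart row 4 tiled across columns 1-9: P K P K P K P K P
Wrong side: read the tiled row from column 9 down to 1 and exchange K with P (leave O, /).
Row 8 as worked: K P K P K P K P K
Counting 3 along the worked row gives K.

Stitch:
K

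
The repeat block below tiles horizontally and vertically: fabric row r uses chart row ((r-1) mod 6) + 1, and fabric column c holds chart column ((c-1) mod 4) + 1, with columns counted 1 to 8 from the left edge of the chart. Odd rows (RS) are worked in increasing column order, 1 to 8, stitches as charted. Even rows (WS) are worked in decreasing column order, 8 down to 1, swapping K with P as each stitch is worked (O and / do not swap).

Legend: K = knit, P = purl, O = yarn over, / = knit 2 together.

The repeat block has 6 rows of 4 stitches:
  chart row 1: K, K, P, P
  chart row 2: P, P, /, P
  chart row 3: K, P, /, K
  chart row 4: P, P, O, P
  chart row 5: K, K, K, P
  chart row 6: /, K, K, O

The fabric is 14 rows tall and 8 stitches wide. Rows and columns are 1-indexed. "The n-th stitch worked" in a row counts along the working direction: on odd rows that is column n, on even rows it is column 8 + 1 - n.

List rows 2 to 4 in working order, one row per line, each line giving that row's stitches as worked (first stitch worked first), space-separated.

Row 2: chart row 2, WS - tiled (columns 1-8): P P / P P P / P; work from column 8 back to 1 with K<->P swapped.
Row 3: chart row 3, RS - tile across columns 1-8 and work as-is.
Row 4: chart row 4, WS - tiled (columns 1-8): P P O P P P O P; work from column 8 back to 1 with K<->P swapped.

== ROWS AS WORKED ==
K / K K K / K K
K P / K K P / K
K O K K K O K K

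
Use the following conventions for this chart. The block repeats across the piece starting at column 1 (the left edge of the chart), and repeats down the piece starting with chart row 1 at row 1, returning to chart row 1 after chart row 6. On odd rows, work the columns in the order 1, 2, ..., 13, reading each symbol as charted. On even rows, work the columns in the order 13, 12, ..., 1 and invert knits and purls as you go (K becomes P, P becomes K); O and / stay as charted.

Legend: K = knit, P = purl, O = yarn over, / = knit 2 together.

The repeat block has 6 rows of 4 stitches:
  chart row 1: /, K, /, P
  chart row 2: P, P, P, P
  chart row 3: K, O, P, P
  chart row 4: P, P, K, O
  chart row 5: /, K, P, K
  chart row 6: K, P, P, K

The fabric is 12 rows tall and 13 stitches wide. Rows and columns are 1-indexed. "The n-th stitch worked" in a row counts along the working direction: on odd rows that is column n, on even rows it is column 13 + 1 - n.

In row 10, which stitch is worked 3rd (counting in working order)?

Row 10: (10-1) mod 6 = 3, so use chart row 4. Even row -> WS.
Chart row 4 tiled across columns 1-13: P P K O P P K O P P K O P
Wrong side: read the tiled row from column 13 down to 1 and exchange K with P (leave O, /).
Row 10 as worked: K O P K K O P K K O P K K
The 3rd stitch worked is P.

== STITCH ==
P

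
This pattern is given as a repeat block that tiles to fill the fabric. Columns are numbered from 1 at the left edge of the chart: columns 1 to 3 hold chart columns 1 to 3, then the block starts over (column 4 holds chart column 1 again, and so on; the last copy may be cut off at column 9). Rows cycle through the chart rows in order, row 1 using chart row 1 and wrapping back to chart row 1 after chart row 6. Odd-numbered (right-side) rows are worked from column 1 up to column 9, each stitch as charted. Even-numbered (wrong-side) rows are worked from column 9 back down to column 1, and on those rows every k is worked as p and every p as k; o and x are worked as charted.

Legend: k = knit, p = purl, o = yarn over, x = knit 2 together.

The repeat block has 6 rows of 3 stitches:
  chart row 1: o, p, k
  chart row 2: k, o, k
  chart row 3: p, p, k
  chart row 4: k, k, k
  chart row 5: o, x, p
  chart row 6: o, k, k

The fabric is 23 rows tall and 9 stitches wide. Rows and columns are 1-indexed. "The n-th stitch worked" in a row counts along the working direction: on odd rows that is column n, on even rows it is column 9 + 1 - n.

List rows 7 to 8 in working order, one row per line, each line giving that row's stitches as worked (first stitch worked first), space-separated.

Row 7: chart row 1, RS - tile across columns 1-9 and work as-is.
Row 8: chart row 2, WS - tiled (columns 1-9): k o k k o k k o k; work from column 9 back to 1 with k<->p swapped.

== ROWS AS WORKED ==
o p k o p k o p k
p o p p o p p o p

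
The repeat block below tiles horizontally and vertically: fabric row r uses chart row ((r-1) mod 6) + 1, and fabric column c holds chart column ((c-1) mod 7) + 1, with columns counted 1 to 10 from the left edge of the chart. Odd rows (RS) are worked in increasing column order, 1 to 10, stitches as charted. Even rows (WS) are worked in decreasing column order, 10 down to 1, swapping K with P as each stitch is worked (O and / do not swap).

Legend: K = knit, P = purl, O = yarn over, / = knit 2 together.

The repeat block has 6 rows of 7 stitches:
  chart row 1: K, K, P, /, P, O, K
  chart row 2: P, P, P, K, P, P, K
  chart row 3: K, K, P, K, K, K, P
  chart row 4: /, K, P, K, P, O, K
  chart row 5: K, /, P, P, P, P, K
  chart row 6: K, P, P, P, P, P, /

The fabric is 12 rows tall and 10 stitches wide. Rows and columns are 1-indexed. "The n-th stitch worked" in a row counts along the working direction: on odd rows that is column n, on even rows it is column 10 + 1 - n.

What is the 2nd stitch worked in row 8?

Row 8 uses chart row ((8-1) mod 6)+1 = 2. Row 8 is even, so WS.
Chart row 2 tiled across columns 1-10: P P P K P P K P P P
WS: work from column 10 back to column 1 (reverse the tiled row), swapping K<->P (O and / unchanged).
Row 8 as worked: K K K P K K P K K K
The 2nd stitch worked is K.

Stitch:
K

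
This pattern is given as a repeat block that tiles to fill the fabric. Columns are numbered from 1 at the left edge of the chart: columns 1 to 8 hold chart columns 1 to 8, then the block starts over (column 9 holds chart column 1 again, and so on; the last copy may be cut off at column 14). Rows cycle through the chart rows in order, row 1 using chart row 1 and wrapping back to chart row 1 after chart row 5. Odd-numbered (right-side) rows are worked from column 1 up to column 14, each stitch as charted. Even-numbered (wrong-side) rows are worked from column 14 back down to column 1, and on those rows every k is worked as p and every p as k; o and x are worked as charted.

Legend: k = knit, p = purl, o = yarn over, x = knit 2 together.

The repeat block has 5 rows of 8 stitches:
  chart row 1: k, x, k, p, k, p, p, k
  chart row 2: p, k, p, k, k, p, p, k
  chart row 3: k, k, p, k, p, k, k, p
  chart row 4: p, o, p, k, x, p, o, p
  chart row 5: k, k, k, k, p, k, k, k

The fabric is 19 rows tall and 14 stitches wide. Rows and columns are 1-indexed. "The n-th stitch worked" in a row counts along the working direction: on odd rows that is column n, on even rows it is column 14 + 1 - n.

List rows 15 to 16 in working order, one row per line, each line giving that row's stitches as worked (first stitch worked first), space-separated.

Row 15: chart row 5, RS - tile across columns 1-14 and work as-is.
Row 16: chart row 1, WS - tiled (columns 1-14): k x k p k p p k k x k p k p; work from column 14 back to 1 with k<->p swapped.

Result:
k k k k p k k k k k k k p k
k p k p x p p k k p k p x p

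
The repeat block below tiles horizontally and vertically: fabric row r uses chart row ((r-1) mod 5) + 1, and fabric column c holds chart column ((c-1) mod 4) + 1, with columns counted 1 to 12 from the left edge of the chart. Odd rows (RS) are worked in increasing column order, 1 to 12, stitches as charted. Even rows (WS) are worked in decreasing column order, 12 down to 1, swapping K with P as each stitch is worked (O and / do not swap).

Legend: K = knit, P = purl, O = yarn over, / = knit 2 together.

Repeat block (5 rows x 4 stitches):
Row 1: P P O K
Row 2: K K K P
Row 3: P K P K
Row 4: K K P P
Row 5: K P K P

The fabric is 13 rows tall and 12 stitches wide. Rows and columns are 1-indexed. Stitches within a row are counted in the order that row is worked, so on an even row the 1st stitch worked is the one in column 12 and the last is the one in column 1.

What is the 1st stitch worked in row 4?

Result:
K

Derivation:
For row 4: chart row = ((4-1) mod 5) + 1 = 4; this is a WS (even) row.
Chart row 4 tiled across columns 1-12: K K P P K K P P K K P P
WS: work from column 12 back to column 1 (reverse the tiled row), swapping K<->P (O and / unchanged).
Row 4 as worked: K K P P K K P P K K P P
Counting 1 along the worked row gives K.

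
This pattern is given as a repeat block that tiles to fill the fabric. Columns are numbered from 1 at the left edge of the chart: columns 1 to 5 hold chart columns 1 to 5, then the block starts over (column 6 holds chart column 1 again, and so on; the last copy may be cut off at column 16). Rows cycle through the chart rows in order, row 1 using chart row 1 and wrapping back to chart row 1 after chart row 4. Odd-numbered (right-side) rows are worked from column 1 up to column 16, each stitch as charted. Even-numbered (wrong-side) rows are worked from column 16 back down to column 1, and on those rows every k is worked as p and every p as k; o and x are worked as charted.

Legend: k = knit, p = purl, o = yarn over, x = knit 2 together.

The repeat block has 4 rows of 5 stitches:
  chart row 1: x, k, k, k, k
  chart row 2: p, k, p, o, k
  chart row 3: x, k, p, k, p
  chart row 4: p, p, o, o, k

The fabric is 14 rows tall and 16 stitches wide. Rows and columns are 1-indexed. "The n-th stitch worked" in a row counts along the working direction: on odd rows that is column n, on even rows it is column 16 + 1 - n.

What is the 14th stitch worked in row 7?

Row 7 uses chart row ((7-1) mod 4)+1 = 3. Row 7 is odd, so RS.
Chart row 3 tiled across columns 1-16: x k p k p x k p k p x k p k p x
RS: work column 1 to column 16, symbols as charted — the tiled row is the row as worked.
The 14th stitch worked is k.

Result:
k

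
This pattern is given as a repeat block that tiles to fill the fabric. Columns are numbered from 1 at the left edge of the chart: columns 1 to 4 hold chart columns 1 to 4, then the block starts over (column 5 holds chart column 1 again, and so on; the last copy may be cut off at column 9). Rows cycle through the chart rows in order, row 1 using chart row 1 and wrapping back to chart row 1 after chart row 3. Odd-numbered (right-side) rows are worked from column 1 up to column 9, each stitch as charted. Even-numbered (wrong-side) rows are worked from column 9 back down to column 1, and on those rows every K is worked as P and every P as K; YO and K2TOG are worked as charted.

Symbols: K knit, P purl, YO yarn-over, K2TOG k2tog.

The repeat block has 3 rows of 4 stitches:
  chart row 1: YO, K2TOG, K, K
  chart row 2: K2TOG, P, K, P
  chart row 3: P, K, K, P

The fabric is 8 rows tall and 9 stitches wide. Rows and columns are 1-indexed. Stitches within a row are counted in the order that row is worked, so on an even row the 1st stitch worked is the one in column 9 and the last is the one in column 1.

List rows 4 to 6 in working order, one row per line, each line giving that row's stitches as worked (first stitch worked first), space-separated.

Row 4: chart row 1, WS - tiled (columns 1-9): YO K2TOG K K YO K2TOG K K YO; work from column 9 back to 1 with K<->P swapped.
Row 5: chart row 2, RS - tile across columns 1-9 and work as-is.
Row 6: chart row 3, WS - tiled (columns 1-9): P K K P P K K P P; work from column 9 back to 1 with K<->P swapped.

== ROWS AS WORKED ==
YO P P K2TOG YO P P K2TOG YO
K2TOG P K P K2TOG P K P K2TOG
K K P P K K P P K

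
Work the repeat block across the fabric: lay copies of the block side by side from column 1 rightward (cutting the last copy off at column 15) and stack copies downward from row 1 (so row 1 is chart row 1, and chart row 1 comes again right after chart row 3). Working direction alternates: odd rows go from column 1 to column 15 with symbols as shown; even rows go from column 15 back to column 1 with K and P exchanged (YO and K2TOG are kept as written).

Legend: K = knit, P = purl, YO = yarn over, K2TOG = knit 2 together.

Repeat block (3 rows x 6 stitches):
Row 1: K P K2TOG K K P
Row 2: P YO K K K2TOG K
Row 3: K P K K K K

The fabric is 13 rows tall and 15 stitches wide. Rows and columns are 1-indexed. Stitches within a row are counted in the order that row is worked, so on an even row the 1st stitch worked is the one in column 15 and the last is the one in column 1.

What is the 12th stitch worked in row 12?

== STITCH ==
P

Derivation:
Row 12 uses chart row ((12-1) mod 3)+1 = 3. Row 12 is even, so WS.
Chart row 3 tiled across columns 1-15: K P K K K K K P K K K K K P K
Wrong side: read the tiled row from column 15 down to 1 and exchange K with P (leave YO, K2TOG).
Row 12 as worked: P K P P P P P K P P P P P K P
Stitch 12 in working order -> P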